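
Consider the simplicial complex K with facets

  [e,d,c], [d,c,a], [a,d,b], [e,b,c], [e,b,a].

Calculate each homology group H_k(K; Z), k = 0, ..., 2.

We work with the vertex ordering a < b < c < d < e. The simplices of K, each written with vertices in increasing order, are:

  0-simplices (5): a, b, c, d, e
  1-simplices (10): ab, ac, ad, ae, bc, bd, be, cd, ce, de
  2-simplices (5): abd, abe, acd, bce, cde

so the chain groups are C_0 ≅ Z^5, C_1 ≅ Z^10, C_2 ≅ Z^5.

∂_1: C_1 → C_0 sends each edge [p,q] (with p < q) to q − p. For instance
  ∂ae = e − a.
The resulting 5×10 matrix has rank 4, and its Smith normal form has invariant factors (1,1,1,1).

Boundary ∂_2: C_2 → C_1 acts by ∂[p,q,r] = [q,r] − [p,r] + [p,q]. For instance
  ∂abe = be − ae + ab,
  ∂bce = ce − be + bc.
The 10×5 boundary matrix has rank 5 and Smith normal form diag(1,1,1,1,1).

Reading off H_k = ker ∂_k / im ∂_{k+1}:

  H_0: rank C_0 − rank ∂_1 = 5 − 4 = 1, and the invariant factors of ∂_1 are all 1, so H_0 ≅ Z.
  H_1: rank ker ∂_1 − rank ∂_2 = (10 − 4) − 5 = 1, and the invariant factors of ∂_2 are all 1, so H_1 ≅ Z.
  H_2: rank ker ∂_2 − rank ∂_3 = (5 − 5) − 0 = 0, and there is no ∂_3, so H_2 ≅ 0.

(K is a triangulation of the Möbius band.)

H_0 = Z,  H_1 = Z,  H_2 = 0.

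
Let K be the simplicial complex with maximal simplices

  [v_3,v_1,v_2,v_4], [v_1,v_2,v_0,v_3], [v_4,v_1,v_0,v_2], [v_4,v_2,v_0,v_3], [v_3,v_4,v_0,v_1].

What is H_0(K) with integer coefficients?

We work with the vertex ordering v_0 < v_1 < v_2 < v_3 < v_4. The simplices of K, each written with vertices in increasing order, are:

  0-simplices (5): [v_0], [v_1], [v_2], [v_3], [v_4]
  1-simplices (10): [v_0,v_1], [v_0,v_2], [v_0,v_3], [v_0,v_4], [v_1,v_2], [v_1,v_3], [v_1,v_4], [v_2,v_3], [v_2,v_4], [v_3,v_4]
  2-simplices (10): [v_0,v_1,v_2], [v_0,v_1,v_3], [v_0,v_1,v_4], [v_0,v_2,v_3], [v_0,v_2,v_4], [v_0,v_3,v_4], [v_1,v_2,v_3], [v_1,v_2,v_4], [v_1,v_3,v_4], [v_2,v_3,v_4]
  3-simplices (5): [v_0,v_1,v_2,v_3], [v_0,v_1,v_2,v_4], [v_0,v_1,v_3,v_4], [v_0,v_2,v_3,v_4], [v_1,v_2,v_3,v_4]

Hence C_0 ≅ Z^5, C_1 ≅ Z^10, C_2 ≅ Z^10, C_3 ≅ Z^5.

Boundary ∂_1: C_1 → C_0 maps an edge to its endpoints' difference, ∂[p,q] = q − p. For instance
  ∂[v_1,v_3] = [v_3] − [v_1].
This gives a 5×10 integer matrix of rank 4; reducing to Smith normal form yields diagonal entries (1,1,1,1).

Boundary ∂_2: C_2 → C_1 maps a triangle to the signed sum of its edges. For instance
  ∂[v_0,v_2,v_3] = [v_2,v_3] − [v_0,v_3] + [v_0,v_2],
  ∂[v_0,v_1,v_4] = [v_1,v_4] − [v_0,v_4] + [v_0,v_1].
The 10×10 boundary matrix has rank 6 and Smith normal form diag(1,1,1,1,1,1).

∂_3: C_3 → C_2 sends each 3-simplex σ to the alternating sum Σ_i (−1)^i (σ with its i-th vertex removed). For instance
  ∂[v_0,v_2,v_3,v_4] = [v_2,v_3,v_4] − [v_0,v_3,v_4] + [v_0,v_2,v_4] − [v_0,v_2,v_3],
  ∂[v_0,v_1,v_3,v_4] = [v_1,v_3,v_4] − [v_0,v_3,v_4] + [v_0,v_1,v_4] − [v_0,v_1,v_3].
The 10×5 boundary matrix has rank 4 and Smith normal form diag(1,1,1,1).

From H_k ≅ ker(∂_k) / im(∂_{k+1}) we obtain:

  H_0: rank C_0 − rank ∂_1 = 5 − 4 = 1, and the invariant factors of ∂_1 are all 1, so H_0 = Z.

(K is a triangulation of the 3-sphere S^3.)

H_0 ≅ Z.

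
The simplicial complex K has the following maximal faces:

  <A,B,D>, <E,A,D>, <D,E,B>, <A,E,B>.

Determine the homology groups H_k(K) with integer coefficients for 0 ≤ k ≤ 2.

Fix the vertex order A < B < D < E and write every simplex with vertices in increasing order. Then dim K = 2 and the simplices of K are:

  0-simplices (4): A, B, D, E
  1-simplices (6): AB, AD, AE, BD, BE, DE
  2-simplices (4): ABD, ABE, ADE, BDE

Hence C_0 ≅ Z^4, C_1 ≅ Z^6, C_2 ≅ Z^4.

The boundary map ∂_1: C_1 → C_0 sends each edge [p,q] (with p < q) to q − p. For instance
  ∂BD = D − B.
The 4×6 boundary matrix has rank 3 and Smith normal form diag(1,1,1).

The boundary map ∂_2: C_2 → C_1 maps a triangle to the signed sum of its edges. For instance
  ∂ABD = BD − AD + AB,
  ∂ABE = BE − AE + AB.
This gives a 6×4 integer matrix of rank 3; reducing to Smith normal form yields diagonal entries (1,1,1).

From H_k ≅ ker(∂_k) / im(∂_{k+1}) we obtain:

  H_0: rank C_0 − rank ∂_1 = 4 − 3 = 1, and the invariant factors of ∂_1 are all 1, so H_0 ≅ Z.
  H_1: rank ker ∂_1 − rank ∂_2 = (6 − 3) − 3 = 0, and the invariant factors of ∂_2 are all 1, so H_1 ≅ 0.
  H_2: rank ker ∂_2 − rank ∂_3 = (4 − 3) − 0 = 1, and there is no ∂_3, so H_2 ≅ Z.

H_0 = Z,  H_1 = 0,  H_2 = Z.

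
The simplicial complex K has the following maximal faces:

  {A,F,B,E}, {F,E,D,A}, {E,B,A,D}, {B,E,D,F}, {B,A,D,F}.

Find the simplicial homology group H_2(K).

H_2 = 0.

Fix the vertex order A < B < D < E < F and write every simplex with vertices in increasing order. Then dim K = 3 and the simplices of K are:

  0-simplices (5): A, B, D, E, F
  1-simplices (10): AB, AD, AE, AF, BD, BE, BF, DE, DF, EF
  2-simplices (10): ABD, ABE, ABF, ADE, ADF, AEF, BDE, BDF, BEF, DEF
  3-simplices (5): ABDE, ABDF, ABEF, ADEF, BDEF

so the chain groups are C_0 ≅ Z^5, C_1 ≅ Z^10, C_2 ≅ Z^10, C_3 ≅ Z^5.

The boundary map ∂_1: C_1 → C_0 sends each edge [p,q] (with p < q) to q − p. For instance
  ∂EF = F − E.
The 5×10 boundary matrix has rank 4 and Smith normal form diag(1,1,1,1).

∂_2: C_2 → C_1 acts by ∂[p,q,r] = [q,r] − [p,r] + [p,q]. For instance
  ∂ABE = BE − AE + AB,
  ∂ADE = DE − AE + AD.
The 10×10 boundary matrix has rank 6 and Smith normal form diag(1,1,1,1,1,1).

∂_3: C_3 → C_2 sends each 3-simplex σ to the alternating sum Σ_i (−1)^i (σ with its i-th vertex removed). For instance
  ∂ADEF = DEF − AEF + ADF − ADE,
  ∂ABDF = BDF − ADF + ABF − ABD.
This gives a 10×5 integer matrix of rank 4; reducing to Smith normal form yields diagonal entries (1,1,1,1).

From H_k ≅ ker(∂_k) / im(∂_{k+1}) we obtain:

  H_2: rank ker ∂_2 − rank ∂_3 = (10 − 6) − 4 = 0, and the invariant factors of ∂_3 are all 1, so H_2 ≅ 0.

(K is a triangulation of the 3-sphere S^3.)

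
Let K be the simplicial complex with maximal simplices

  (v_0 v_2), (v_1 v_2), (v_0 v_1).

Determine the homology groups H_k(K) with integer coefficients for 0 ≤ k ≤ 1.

Fix the vertex order v_0 < v_1 < v_2 and write every simplex with vertices in increasing order. Then dim K = 1 and the simplices of K are:

  0-simplices (3): [v_0], [v_1], [v_2]
  1-simplices (3): [v_0,v_1], [v_0,v_2], [v_1,v_2]

Hence C_0 ≅ Z^3, C_1 ≅ Z^3.

Boundary ∂_1: C_1 → C_0 sends each edge [p,q] (with p < q) to q − p. For instance
  ∂[v_0,v_2] = [v_2] − [v_0].
This gives a 3×3 integer matrix of rank 2; reducing to Smith normal form yields diagonal entries (1,1).

From H_k ≅ ker(∂_k) / im(∂_{k+1}) we obtain:

  H_0: rank C_0 − rank ∂_1 = 3 − 2 = 1, and the invariant factors of ∂_1 are all 1, so H_0 ≅ Z.
  H_1: rank ker ∂_1 − rank ∂_2 = (3 − 2) − 0 = 1, and there is no ∂_2, so H_1 ≅ Z.

As a check, the Euler characteristic is 3 − 3 = 0, which agrees with 1 − 1 = 0.

H_0 ≅ Z,  H_1 ≅ Z.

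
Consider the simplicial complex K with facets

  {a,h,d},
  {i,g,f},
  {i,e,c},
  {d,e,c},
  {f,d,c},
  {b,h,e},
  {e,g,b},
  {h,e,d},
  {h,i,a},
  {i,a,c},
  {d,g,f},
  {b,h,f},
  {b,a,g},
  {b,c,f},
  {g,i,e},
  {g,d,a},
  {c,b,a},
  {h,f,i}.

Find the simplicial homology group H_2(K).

K has 9 vertices, 27 edges, 18 triangles.
rank ∂_2 = 17, rank ∂_3 = 0 ⇒ b_2 = 18 − 17 − 0 = 1. So H_2 = Z.

H_2 = Z.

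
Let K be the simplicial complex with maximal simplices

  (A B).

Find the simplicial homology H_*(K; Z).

H_0 = Z,  H_1 = 0.

Take the total order A < B on the vertex set. Then K (dimension 1) consists of the simplices:

  0-simplices (2): A, B
  1-simplices (1): AB

giving chain groups C_0 ≅ Z^2, C_1 ≅ Z^1.

Boundary ∂_1: C_1 → C_0 sends each edge [p,q] (with p < q) to q − p. For instance
  ∂AB = B − A.
The 2×1 boundary matrix has rank 1 and Smith normal form diag(1).

Reading off H_k = ker ∂_k / im ∂_{k+1}:

  H_0: rank C_0 − rank ∂_1 = 2 − 1 = 1, and the invariant factors of ∂_1 are all 1, so H_0 = Z.
  H_1: rank ker ∂_1 − rank ∂_2 = (1 − 1) − 0 = 0, and there is no ∂_2, so H_1 = 0.

As a check, the Euler characteristic is 2 − 1 = 1, which agrees with 1 − 0 = 1.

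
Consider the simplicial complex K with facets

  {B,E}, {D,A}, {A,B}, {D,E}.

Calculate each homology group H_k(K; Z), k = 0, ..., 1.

H_0 = Z,  H_1 = Z.

Fix the vertex order A < B < D < E and write every simplex with vertices in increasing order. Then dim K = 1 and the simplices of K are:

  0-simplices (4): A, B, D, E
  1-simplices (4): AB, AD, BE, DE

giving chain groups C_0 ≅ Z^4, C_1 ≅ Z^4.

∂_1: C_1 → C_0 sends each edge [p,q] (with p < q) to q − p.
The resulting 4×4 matrix has rank 3, and its Smith normal form has invariant factors (1,1,1).

Computing H_k = (kernel of ∂_k) / (image of ∂_{k+1}):

  H_0: rank C_0 − rank ∂_1 = 4 − 3 = 1, and the invariant factors of ∂_1 are all 1, so H_0 ≅ Z.
  H_1: rank ker ∂_1 − rank ∂_2 = (4 − 3) − 0 = 1, and there is no ∂_2, so H_1 ≅ Z.

(K is a triangulation of the circle S^1.)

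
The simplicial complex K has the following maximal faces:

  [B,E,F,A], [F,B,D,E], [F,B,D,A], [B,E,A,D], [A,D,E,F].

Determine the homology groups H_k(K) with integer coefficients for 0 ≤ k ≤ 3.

We work with the vertex ordering A < B < D < E < F. The simplices of K, each written with vertices in increasing order, are:

  0-simplices (5): A, B, D, E, F
  1-simplices (10): AB, AD, AE, AF, BD, BE, BF, DE, DF, EF
  2-simplices (10): ABD, ABE, ABF, ADE, ADF, AEF, BDE, BDF, BEF, DEF
  3-simplices (5): ABDE, ABDF, ABEF, ADEF, BDEF

so the chain groups are C_0 ≅ Z^5, C_1 ≅ Z^10, C_2 ≅ Z^10, C_3 ≅ Z^5.

∂_1: C_1 → C_0 maps an edge to its endpoints' difference, ∂[p,q] = q − p.
The resulting 5×10 matrix has rank 4, and its Smith normal form has invariant factors (1,1,1,1).

The boundary map ∂_2: C_2 → C_1 sends each 2-simplex [p,q,r] to [q,r] − [p,r] + [p,q]. For instance
  ∂AEF = EF − AF + AE,
  ∂ADF = DF − AF + AD.
The resulting 10×10 matrix has rank 6, and its Smith normal form has invariant factors (1,1,1,1,1,1).

The boundary map ∂_3: C_3 → C_2 sends each 3-simplex σ to the alternating sum Σ_i (−1)^i (σ with its i-th vertex removed). For instance
  ∂ABDE = BDE − ADE + ABE − ABD,
  ∂BDEF = DEF − BEF + BDF − BDE.
As a 10×5 matrix over Z this has rank 4, with invariant factors (1,1,1,1).

Now H_k = ker ∂_k / im ∂_{k+1}, so:

  H_0: rank C_0 − rank ∂_1 = 5 − 4 = 1, and the invariant factors of ∂_1 are all 1, so H_0 ≅ Z.
  H_1: rank ker ∂_1 − rank ∂_2 = (10 − 4) − 6 = 0, and the invariant factors of ∂_2 are all 1, so H_1 ≅ 0.
  H_2: rank ker ∂_2 − rank ∂_3 = (10 − 6) − 4 = 0, and the invariant factors of ∂_3 are all 1, so H_2 ≅ 0.
  H_3: rank ker ∂_3 − rank ∂_4 = (5 − 4) − 0 = 1, and there is no ∂_4, so H_3 ≅ Z.

As a check, the Euler characteristic is 5 − 10 + 10 − 5 = 0, which agrees with 1 − 0 + 0 − 1 = 0.
(K is a triangulation of the 3-sphere S^3.)

H_0 = Z,  H_1 = 0,  H_2 = 0,  H_3 = Z.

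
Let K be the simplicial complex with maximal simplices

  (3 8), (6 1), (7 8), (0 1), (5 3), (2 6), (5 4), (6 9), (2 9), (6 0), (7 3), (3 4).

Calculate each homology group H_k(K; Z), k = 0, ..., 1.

H_0 = Z^2,  H_1 = Z^4.

K has 10 vertices, 12 edges.
rank ∂_0 = 0, rank ∂_1 = 8 ⇒ b_0 = 10 − 0 − 8 = 2; all invariant factors of ∂_1 are 1 so no torsion. So H_0 ≅ Z^2.
rank ∂_1 = 8, rank ∂_2 = 0 ⇒ b_1 = 12 − 8 − 0 = 4. So H_1 ≅ Z^4.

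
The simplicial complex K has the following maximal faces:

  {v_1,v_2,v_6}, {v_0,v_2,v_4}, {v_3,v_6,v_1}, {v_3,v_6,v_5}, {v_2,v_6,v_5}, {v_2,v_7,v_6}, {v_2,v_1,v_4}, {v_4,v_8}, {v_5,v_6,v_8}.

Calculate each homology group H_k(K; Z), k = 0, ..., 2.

H_0 ≅ Z,  H_1 ≅ Z,  H_2 = 0.

Take the total order v_0 < v_1 < v_2 < v_3 < v_4 < v_5 < v_6 < v_7 < v_8 on the vertex set. Then K (dimension 2) consists of the simplices:

  0-simplices (9): [v_0], [v_1], [v_2], [v_3], [v_4], [v_5], [v_6], [v_7], [v_8]
  1-simplices (17): (17 of them)
  2-simplices (8): [v_0,v_2,v_4], [v_1,v_2,v_4], [v_1,v_2,v_6], [v_1,v_3,v_6], [v_2,v_5,v_6], [v_2,v_6,v_7], [v_3,v_5,v_6], [v_5,v_6,v_8]

Hence C_0 ≅ Z^9, C_1 ≅ Z^17, C_2 ≅ Z^8.

Boundary ∂_1: C_1 → C_0 is given by ∂[p,q] = [q] − [p].
The 9×17 boundary matrix has rank 8 and Smith normal form diag(1,1,1,1,1,1,1,1).

Boundary ∂_2: C_2 → C_1 sends each 2-simplex [p,q,r] to [q,r] − [p,r] + [p,q]. For instance
  ∂[v_1,v_2,v_6] = [v_2,v_6] − [v_1,v_6] + [v_1,v_2],
  ∂[v_1,v_2,v_4] = [v_2,v_4] − [v_1,v_4] + [v_1,v_2].
As a 17×8 matrix over Z this has rank 8, with invariant factors (1,1,1,1,1,1,1,1).

Computing H_k = (kernel of ∂_k) / (image of ∂_{k+1}):

  H_0: rank C_0 − rank ∂_1 = 9 − 8 = 1, and the invariant factors of ∂_1 are all 1, so H_0 = Z.
  H_1: rank ker ∂_1 − rank ∂_2 = (17 − 8) − 8 = 1, and the invariant factors of ∂_2 are all 1, so H_1 = Z.
  H_2: rank ker ∂_2 − rank ∂_3 = (8 − 8) − 0 = 0, and there is no ∂_3, so H_2 = 0.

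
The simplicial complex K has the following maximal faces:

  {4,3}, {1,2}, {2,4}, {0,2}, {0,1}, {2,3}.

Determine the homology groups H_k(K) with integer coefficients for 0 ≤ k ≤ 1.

H_0 = Z,  H_1 = Z^2.

K has 5 vertices, 6 edges.
rank ∂_0 = 0, rank ∂_1 = 4 ⇒ b_0 = 5 − 0 − 4 = 1; all invariant factors of ∂_1 are 1 so no torsion. So H_0 = Z.
rank ∂_1 = 4, rank ∂_2 = 0 ⇒ b_1 = 6 − 4 − 0 = 2. So H_1 = Z^2.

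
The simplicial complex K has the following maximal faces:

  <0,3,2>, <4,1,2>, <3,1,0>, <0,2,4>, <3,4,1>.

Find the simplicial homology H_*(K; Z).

We work with the vertex ordering 0 < 1 < 2 < 3 < 4. The simplices of K, each written with vertices in increasing order, are:

  0-simplices (5): [0], [1], [2], [3], [4]
  1-simplices (10): [0,1], [0,2], [0,3], [0,4], [1,2], [1,3], [1,4], [2,3], [2,4], [3,4]
  2-simplices (5): [0,1,3], [0,2,3], [0,2,4], [1,2,4], [1,3,4]

giving chain groups C_0 ≅ Z^5, C_1 ≅ Z^10, C_2 ≅ Z^5.

Boundary ∂_1: C_1 → C_0 sends each edge [p,q] (with p < q) to q − p.
The 5×10 boundary matrix has rank 4 and Smith normal form diag(1,1,1,1).

∂_2: C_2 → C_1 acts by ∂[p,q,r] = [q,r] − [p,r] + [p,q]. For instance
  ∂[0,2,4] = [2,4] − [0,4] + [0,2],
  ∂[1,3,4] = [3,4] − [1,4] + [1,3].
The resulting 10×5 matrix has rank 5, and its Smith normal form has invariant factors (1,1,1,1,1).

Computing H_k = (kernel of ∂_k) / (image of ∂_{k+1}):

  H_0: rank C_0 − rank ∂_1 = 5 − 4 = 1, and the invariant factors of ∂_1 are all 1, so H_0 ≅ Z.
  H_1: rank ker ∂_1 − rank ∂_2 = (10 − 4) − 5 = 1, and the invariant factors of ∂_2 are all 1, so H_1 ≅ Z.
  H_2: rank ker ∂_2 − rank ∂_3 = (5 − 5) − 0 = 0, and there is no ∂_3, so H_2 ≅ 0.

H_0 = Z,  H_1 = Z,  H_2 = 0.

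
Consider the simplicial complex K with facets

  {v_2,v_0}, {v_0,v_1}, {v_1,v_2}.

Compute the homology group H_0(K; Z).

Take the total order v_0 < v_1 < v_2 on the vertex set. Then K (dimension 1) consists of the simplices:

  0-simplices (3): [v_0], [v_1], [v_2]
  1-simplices (3): [v_0,v_1], [v_0,v_2], [v_1,v_2]

so the chain groups are C_0 ≅ Z^3, C_1 ≅ Z^3.

Boundary ∂_1: C_1 → C_0 sends each edge [p,q] (with p < q) to q − p. For instance
  ∂[v_0,v_1] = [v_1] − [v_0].
As a 3×3 matrix over Z this has rank 2, with invariant factors (1,1).

Now H_k = ker ∂_k / im ∂_{k+1}, so:

  H_0: rank C_0 − rank ∂_1 = 3 − 2 = 1, and the invariant factors of ∂_1 are all 1, so H_0 ≅ Z.

H_0 ≅ Z.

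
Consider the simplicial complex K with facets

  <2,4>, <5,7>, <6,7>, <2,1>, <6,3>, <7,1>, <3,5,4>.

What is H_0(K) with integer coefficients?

H_0 = Z.

Fix the vertex order 1 < 2 < 3 < 4 < 5 < 6 < 7 and write every simplex with vertices in increasing order. Then dim K = 2 and the simplices of K are:

  0-simplices (7): [1], [2], [3], [4], [5], [6], [7]
  1-simplices (9): [1,2], [1,7], [2,4], [3,4], [3,5], [3,6], [4,5], [5,7], [6,7]
  2-simplices (1): [3,4,5]

so the chain groups are C_0 ≅ Z^7, C_1 ≅ Z^9, C_2 ≅ Z^1.

∂_1: C_1 → C_0 maps an edge to its endpoints' difference, ∂[p,q] = q − p. For instance
  ∂[1,2] = [2] − [1].
The 7×9 boundary matrix has rank 6 and Smith normal form diag(1,1,1,1,1,1).

Boundary ∂_2: C_2 → C_1 acts by ∂[p,q,r] = [q,r] − [p,r] + [p,q]. For instance
  ∂[3,4,5] = [4,5] − [3,5] + [3,4].
The resulting 9×1 matrix has rank 1, and its Smith normal form has invariant factors (1).

Computing H_k = (kernel of ∂_k) / (image of ∂_{k+1}):

  H_0: rank C_0 − rank ∂_1 = 7 − 6 = 1, and the invariant factors of ∂_1 are all 1, so H_0 ≅ Z.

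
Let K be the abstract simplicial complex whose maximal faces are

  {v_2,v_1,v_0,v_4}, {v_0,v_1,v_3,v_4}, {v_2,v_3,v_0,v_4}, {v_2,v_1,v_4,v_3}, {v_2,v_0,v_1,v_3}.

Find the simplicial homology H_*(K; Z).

Order the vertices as v_0 < v_1 < v_2 < v_3 < v_4. Listing each simplex with vertices in this order, K has dimension 3 with simplices:

  0-simplices (5): [v_0], [v_1], [v_2], [v_3], [v_4]
  1-simplices (10): [v_0,v_1], [v_0,v_2], [v_0,v_3], [v_0,v_4], [v_1,v_2], [v_1,v_3], [v_1,v_4], [v_2,v_3], [v_2,v_4], [v_3,v_4]
  2-simplices (10): [v_0,v_1,v_2], [v_0,v_1,v_3], [v_0,v_1,v_4], [v_0,v_2,v_3], [v_0,v_2,v_4], [v_0,v_3,v_4], [v_1,v_2,v_3], [v_1,v_2,v_4], [v_1,v_3,v_4], [v_2,v_3,v_4]
  3-simplices (5): [v_0,v_1,v_2,v_3], [v_0,v_1,v_2,v_4], [v_0,v_1,v_3,v_4], [v_0,v_2,v_3,v_4], [v_1,v_2,v_3,v_4]

giving chain groups C_0 ≅ Z^5, C_1 ≅ Z^10, C_2 ≅ Z^10, C_3 ≅ Z^5.

Boundary ∂_1: C_1 → C_0 sends each edge [p,q] (with p < q) to q − p.
The 5×10 boundary matrix has rank 4 and Smith normal form diag(1,1,1,1).

∂_2: C_2 → C_1 acts by ∂[p,q,r] = [q,r] − [p,r] + [p,q]. For instance
  ∂[v_1,v_2,v_3] = [v_2,v_3] − [v_1,v_3] + [v_1,v_2],
  ∂[v_1,v_3,v_4] = [v_3,v_4] − [v_1,v_4] + [v_1,v_3].
This gives a 10×10 integer matrix of rank 6; reducing to Smith normal form yields diagonal entries (1,1,1,1,1,1).

Boundary ∂_3: C_3 → C_2 sends each 3-simplex σ to the alternating sum Σ_i (−1)^i (σ with its i-th vertex removed). For instance
  ∂[v_0,v_1,v_3,v_4] = [v_1,v_3,v_4] − [v_0,v_3,v_4] + [v_0,v_1,v_4] − [v_0,v_1,v_3],
  ∂[v_0,v_1,v_2,v_3] = [v_1,v_2,v_3] − [v_0,v_2,v_3] + [v_0,v_1,v_3] − [v_0,v_1,v_2].
As a 10×5 matrix over Z this has rank 4, with invariant factors (1,1,1,1).

From H_k ≅ ker(∂_k) / im(∂_{k+1}) we obtain:

  H_0: rank C_0 − rank ∂_1 = 5 − 4 = 1, and the invariant factors of ∂_1 are all 1, so H_0 ≅ Z.
  H_1: rank ker ∂_1 − rank ∂_2 = (10 − 4) − 6 = 0, and the invariant factors of ∂_2 are all 1, so H_1 ≅ 0.
  H_2: rank ker ∂_2 − rank ∂_3 = (10 − 6) − 4 = 0, and the invariant factors of ∂_3 are all 1, so H_2 ≅ 0.
  H_3: rank ker ∂_3 − rank ∂_4 = (5 − 4) − 0 = 1, and there is no ∂_4, so H_3 ≅ Z.

As a check, the Euler characteristic is 5 − 10 + 10 − 5 = 0, which agrees with 1 − 0 + 0 − 1 = 0.

H_0 = Z,  H_1 = 0,  H_2 = 0,  H_3 = Z.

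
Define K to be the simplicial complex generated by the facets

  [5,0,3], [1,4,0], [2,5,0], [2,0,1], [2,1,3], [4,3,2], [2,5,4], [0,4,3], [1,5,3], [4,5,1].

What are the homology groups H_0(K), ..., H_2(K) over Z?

Order the vertices as 0 < 1 < 2 < 3 < 4 < 5. Listing each simplex with vertices in this order, K has dimension 2 with simplices:

  0-simplices (6): [0], [1], [2], [3], [4], [5]
  1-simplices (15): [0,1], [0,2], [0,3], [0,4], [0,5], [1,2], [1,3], [1,4], [1,5], [2,3], [2,4], [2,5], [3,4], [3,5], [4,5]
  2-simplices (10): [0,1,2], [0,1,4], [0,2,5], [0,3,4], [0,3,5], [1,2,3], [1,3,5], [1,4,5], [2,3,4], [2,4,5]

so the chain groups are C_0 ≅ Z^6, C_1 ≅ Z^15, C_2 ≅ Z^10.

∂_1: C_1 → C_0 is given by ∂[p,q] = [q] − [p].
This gives a 6×15 integer matrix of rank 5; reducing to Smith normal form yields diagonal entries (1,1,1,1,1).

Boundary ∂_2: C_2 → C_1 acts by ∂[p,q,r] = [q,r] − [p,r] + [p,q]. For instance
  ∂[1,3,5] = [3,5] − [1,5] + [1,3],
  ∂[0,3,4] = [3,4] − [0,4] + [0,3].
The resulting 15×10 matrix has rank 10, and its Smith normal form has invariant factors (1,1,1,1,1,1,1,1,1,2).

From H_k ≅ ker(∂_k) / im(∂_{k+1}) we obtain:

  H_0: rank C_0 − rank ∂_1 = 6 − 5 = 1, and the invariant factors of ∂_1 are all 1, so H_0 ≅ Z.
  H_1: rank ker ∂_1 − rank ∂_2 = (15 − 5) − 10 = 0, and ∂_2 has invariant factor 2 > 1, so H_1 ≅ Z/2Z.
  H_2: rank ker ∂_2 − rank ∂_3 = (10 − 10) − 0 = 0, and there is no ∂_3, so H_2 ≅ 0.

H_0 ≅ Z,  H_1 ≅ Z/2Z,  H_2 = 0.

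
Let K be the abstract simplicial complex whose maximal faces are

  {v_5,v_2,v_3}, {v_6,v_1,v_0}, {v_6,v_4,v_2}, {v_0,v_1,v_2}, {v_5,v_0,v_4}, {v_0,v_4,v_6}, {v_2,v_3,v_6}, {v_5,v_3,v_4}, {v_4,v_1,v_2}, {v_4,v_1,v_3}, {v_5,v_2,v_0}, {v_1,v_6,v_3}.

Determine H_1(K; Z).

H_1 ≅ Z/2.

Fix the vertex order v_0 < v_1 < v_2 < v_3 < v_4 < v_5 < v_6 and write every simplex with vertices in increasing order. Then dim K = 2 and the simplices of K are:

  0-simplices (7): [v_0], [v_1], [v_2], [v_3], [v_4], [v_5], [v_6]
  1-simplices (18): (18 of them)
  2-simplices (12): (12 of them)

giving chain groups C_0 ≅ Z^7, C_1 ≅ Z^18, C_2 ≅ Z^12.

The boundary map ∂_1: C_1 → C_0 is given by ∂[p,q] = [q] − [p]. For instance
  ∂[v_0,v_2] = [v_2] − [v_0].
This gives a 7×18 integer matrix of rank 6; reducing to Smith normal form yields diagonal entries (1,1,1,1,1,1).

Boundary ∂_2: C_2 → C_1 maps a triangle to the signed sum of its edges. For instance
  ∂[v_1,v_2,v_4] = [v_2,v_4] − [v_1,v_4] + [v_1,v_2],
  ∂[v_1,v_3,v_6] = [v_3,v_6] − [v_1,v_6] + [v_1,v_3].
This gives a 18×12 integer matrix of rank 12; reducing to Smith normal form yields diagonal entries (1,1,1,1,1,1,1,1,1,1,1,2).

Now H_k = ker ∂_k / im ∂_{k+1}, so:

  H_1: rank ker ∂_1 − rank ∂_2 = (18 − 6) − 12 = 0, and ∂_2 has invariant factor 2 > 1, so H_1 ≅ Z/2.

(K is a triangulation of the real projective plane RP^2.)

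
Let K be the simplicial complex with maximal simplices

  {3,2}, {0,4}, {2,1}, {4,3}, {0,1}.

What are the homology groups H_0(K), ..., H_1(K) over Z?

Order the vertices as 0 < 1 < 2 < 3 < 4. Listing each simplex with vertices in this order, K has dimension 1 with simplices:

  0-simplices (5): [0], [1], [2], [3], [4]
  1-simplices (5): [0,1], [0,4], [1,2], [2,3], [3,4]

so the chain groups are C_0 ≅ Z^5, C_1 ≅ Z^5.

The boundary map ∂_1: C_1 → C_0 maps an edge to its endpoints' difference, ∂[p,q] = q − p. For instance
  ∂[0,4] = [4] − [0].
This gives a 5×5 integer matrix of rank 4; reducing to Smith normal form yields diagonal entries (1,1,1,1).

From H_k ≅ ker(∂_k) / im(∂_{k+1}) we obtain:

  H_0: rank C_0 − rank ∂_1 = 5 − 4 = 1, and the invariant factors of ∂_1 are all 1, so H_0 = Z.
  H_1: rank ker ∂_1 − rank ∂_2 = (5 − 4) − 0 = 1, and there is no ∂_2, so H_1 = Z.

H_0 = Z,  H_1 = Z.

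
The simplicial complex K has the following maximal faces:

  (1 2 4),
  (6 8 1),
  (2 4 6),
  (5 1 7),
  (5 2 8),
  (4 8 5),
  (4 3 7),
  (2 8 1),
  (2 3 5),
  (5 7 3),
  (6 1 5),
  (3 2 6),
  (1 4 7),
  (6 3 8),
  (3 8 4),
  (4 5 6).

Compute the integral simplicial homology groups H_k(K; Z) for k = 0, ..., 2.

Fix the vertex order 1 < 2 < 3 < 4 < 5 < 6 < 7 < 8 and write every simplex with vertices in increasing order. Then dim K = 2 and the simplices of K are:

  0-simplices (8): [1], [2], [3], [4], [5], [6], [7], [8]
  1-simplices (24): (24 of them)
  2-simplices (16): [1,2,4], [1,2,8], [1,4,7], [1,5,6], [1,5,7], [1,6,8], [2,3,5], [2,3,6], [2,4,6], [2,5,8], [3,4,7], [3,4,8], [3,5,7], [3,6,8], [4,5,6], [4,5,8]

so the chain groups are C_0 ≅ Z^8, C_1 ≅ Z^24, C_2 ≅ Z^16.

∂_1: C_1 → C_0 sends each edge [p,q] (with p < q) to q − p. For instance
  ∂[2,5] = [5] − [2].
The resulting 8×24 matrix has rank 7, and its Smith normal form has invariant factors (1,1,1,1,1,1,1).

The boundary map ∂_2: C_2 → C_1 maps a triangle to the signed sum of its edges. For instance
  ∂[3,5,7] = [5,7] − [3,7] + [3,5],
  ∂[2,3,5] = [3,5] − [2,5] + [2,3].
This gives a 24×16 integer matrix of rank 15; reducing to Smith normal form yields diagonal entries (1,1,1,1,1,1,1,1,1,1,1,1,1,1,1).

Now H_k = ker ∂_k / im ∂_{k+1}, so:

  H_0: rank C_0 − rank ∂_1 = 8 − 7 = 1, and the invariant factors of ∂_1 are all 1, so H_0 ≅ Z.
  H_1: rank ker ∂_1 − rank ∂_2 = (24 − 7) − 15 = 2, and the invariant factors of ∂_2 are all 1, so H_1 ≅ Z^2.
  H_2: rank ker ∂_2 − rank ∂_3 = (16 − 15) − 0 = 1, and there is no ∂_3, so H_2 ≅ Z.

As a check, the Euler characteristic is 8 − 24 + 16 = 0, which agrees with 1 − 2 + 1 = 0.

H_0 ≅ Z,  H_1 ≅ Z^2,  H_2 ≅ Z.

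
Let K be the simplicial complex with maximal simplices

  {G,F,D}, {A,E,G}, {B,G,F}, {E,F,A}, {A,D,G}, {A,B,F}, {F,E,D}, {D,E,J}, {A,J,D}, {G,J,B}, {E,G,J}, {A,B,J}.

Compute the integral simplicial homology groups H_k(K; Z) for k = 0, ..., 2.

H_0 ≅ Z,  H_1 ≅ Z/2,  H_2 = 0.

K has 7 vertices, 18 edges, 12 triangles.
rank ∂_0 = 0, rank ∂_1 = 6 ⇒ b_0 = 7 − 0 − 6 = 1; all invariant factors of ∂_1 are 1 so no torsion. So H_0 ≅ Z.
rank ∂_1 = 6, rank ∂_2 = 12 ⇒ b_1 = 18 − 6 − 12 = 0; ∂_2 has invariant factor(s) [2] giving torsion. So H_1 ≅ Z/2.
rank ∂_2 = 12, rank ∂_3 = 0 ⇒ b_2 = 12 − 12 − 0 = 0. So H_2 ≅ 0.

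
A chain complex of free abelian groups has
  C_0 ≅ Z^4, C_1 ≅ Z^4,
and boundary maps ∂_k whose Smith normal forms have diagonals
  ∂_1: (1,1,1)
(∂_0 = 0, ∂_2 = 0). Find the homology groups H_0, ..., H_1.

H_0: b_0 = 4 − 0 − 3 = 1; torsion from ∂_1 factors > 1: none. So H_0 = Z.
H_1: b_1 = 4 − 3 − 0 = 1; torsion from ∂_2 factors > 1: none. So H_1 = Z.

H_0 = Z,  H_1 = Z.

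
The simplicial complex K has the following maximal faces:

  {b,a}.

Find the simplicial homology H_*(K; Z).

We work with the vertex ordering a < b. The simplices of K, each written with vertices in increasing order, are:

  0-simplices (2): a, b
  1-simplices (1): ab

giving chain groups C_0 ≅ Z^2, C_1 ≅ Z^1.

∂_1: C_1 → C_0 sends each edge [p,q] (with p < q) to q − p. For instance
  ∂ab = b − a.
The 2×1 boundary matrix has rank 1 and Smith normal form diag(1).

Reading off H_k = ker ∂_k / im ∂_{k+1}:

  H_0: rank C_0 − rank ∂_1 = 2 − 1 = 1, and the invariant factors of ∂_1 are all 1, so H_0 ≅ Z.
  H_1: rank ker ∂_1 − rank ∂_2 = (1 − 1) − 0 = 0, and there is no ∂_2, so H_1 ≅ 0.

As a check, the Euler characteristic is 2 − 1 = 1, which agrees with 1 − 0 = 1.

H_0 ≅ Z,  H_1 = 0.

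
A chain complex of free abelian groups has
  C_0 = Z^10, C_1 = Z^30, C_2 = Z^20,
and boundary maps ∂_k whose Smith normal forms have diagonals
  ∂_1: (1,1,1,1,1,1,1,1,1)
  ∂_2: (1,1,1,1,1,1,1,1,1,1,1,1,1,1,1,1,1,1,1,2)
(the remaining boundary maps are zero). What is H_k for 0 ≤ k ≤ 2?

H_0: b_0 = 10 − 0 − 9 = 1; torsion from ∂_1 factors > 1: none. So H_0 ≅ Z.
H_1: b_1 = 30 − 9 − 20 = 1; torsion from ∂_2 factors > 1: [2]. So H_1 ≅ Z ⊕ Z/2Z.
H_2: b_2 = 20 − 20 − 0 = 0; torsion from ∂_3 factors > 1: none. So H_2 ≅ 0.

H_0 ≅ Z,  H_1 ≅ Z ⊕ Z/2Z,  H_2 = 0.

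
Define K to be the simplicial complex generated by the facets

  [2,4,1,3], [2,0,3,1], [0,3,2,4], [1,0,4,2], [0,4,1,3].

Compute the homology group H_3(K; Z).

H_3 = Z.

Take the total order 0 < 1 < 2 < 3 < 4 on the vertex set. Then K (dimension 3) consists of the simplices:

  0-simplices (5): [0], [1], [2], [3], [4]
  1-simplices (10): [0,1], [0,2], [0,3], [0,4], [1,2], [1,3], [1,4], [2,3], [2,4], [3,4]
  2-simplices (10): [0,1,2], [0,1,3], [0,1,4], [0,2,3], [0,2,4], [0,3,4], [1,2,3], [1,2,4], [1,3,4], [2,3,4]
  3-simplices (5): [0,1,2,3], [0,1,2,4], [0,1,3,4], [0,2,3,4], [1,2,3,4]

so the chain groups are C_0 ≅ Z^5, C_1 ≅ Z^10, C_2 ≅ Z^10, C_3 ≅ Z^5.

Boundary ∂_1: C_1 → C_0 is given by ∂[p,q] = [q] − [p].
This gives a 5×10 integer matrix of rank 4; reducing to Smith normal form yields diagonal entries (1,1,1,1).

Boundary ∂_2: C_2 → C_1 acts by ∂[p,q,r] = [q,r] − [p,r] + [p,q]. For instance
  ∂[1,2,3] = [2,3] − [1,3] + [1,2],
  ∂[0,2,4] = [2,4] − [0,4] + [0,2].
The 10×10 boundary matrix has rank 6 and Smith normal form diag(1,1,1,1,1,1).

The boundary map ∂_3: C_3 → C_2 sends each 3-simplex σ to the alternating sum Σ_i (−1)^i (σ with its i-th vertex removed). For instance
  ∂[0,1,2,3] = [1,2,3] − [0,2,3] + [0,1,3] − [0,1,2],
  ∂[0,2,3,4] = [2,3,4] − [0,3,4] + [0,2,4] − [0,2,3].
As a 10×5 matrix over Z this has rank 4, with invariant factors (1,1,1,1).

Now H_k = ker ∂_k / im ∂_{k+1}, so:

  H_3: rank ker ∂_3 − rank ∂_4 = (5 − 4) − 0 = 1, and there is no ∂_4, so H_3 ≅ Z.

(K is a triangulation of the 3-sphere S^3.)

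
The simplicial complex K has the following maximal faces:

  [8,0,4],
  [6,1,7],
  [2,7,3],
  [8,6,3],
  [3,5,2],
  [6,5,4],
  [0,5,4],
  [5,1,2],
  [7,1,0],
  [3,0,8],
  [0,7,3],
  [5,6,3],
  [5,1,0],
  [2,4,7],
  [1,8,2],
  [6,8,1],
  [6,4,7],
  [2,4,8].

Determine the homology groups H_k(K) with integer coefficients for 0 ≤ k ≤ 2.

K has 9 vertices, 27 edges, 18 triangles.
rank ∂_0 = 0, rank ∂_1 = 8 ⇒ b_0 = 9 − 0 − 8 = 1; all invariant factors of ∂_1 are 1 so no torsion. So H_0 ≅ Z.
rank ∂_1 = 8, rank ∂_2 = 17 ⇒ b_1 = 27 − 8 − 17 = 2; all invariant factors of ∂_2 are 1 so no torsion. So H_1 ≅ Z^2.
rank ∂_2 = 17, rank ∂_3 = 0 ⇒ b_2 = 18 − 17 − 0 = 1. So H_2 ≅ Z.

H_0 = Z,  H_1 = Z^2,  H_2 = Z.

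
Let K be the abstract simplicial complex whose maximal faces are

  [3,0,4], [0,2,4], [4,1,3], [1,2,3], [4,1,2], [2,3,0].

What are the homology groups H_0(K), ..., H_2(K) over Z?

H_0 ≅ Z,  H_1 = 0,  H_2 ≅ Z.

Order the vertices as 0 < 1 < 2 < 3 < 4. Listing each simplex with vertices in this order, K has dimension 2 with simplices:

  0-simplices (5): [0], [1], [2], [3], [4]
  1-simplices (9): [0,2], [0,3], [0,4], [1,2], [1,3], [1,4], [2,3], [2,4], [3,4]
  2-simplices (6): [0,2,3], [0,2,4], [0,3,4], [1,2,3], [1,2,4], [1,3,4]

Hence C_0 ≅ Z^5, C_1 ≅ Z^9, C_2 ≅ Z^6.

The boundary map ∂_1: C_1 → C_0 sends each edge [p,q] (with p < q) to q − p. For instance
  ∂[1,2] = [2] − [1].
The 5×9 boundary matrix has rank 4 and Smith normal form diag(1,1,1,1).

Boundary ∂_2: C_2 → C_1 sends each 2-simplex [p,q,r] to [q,r] − [p,r] + [p,q]. For instance
  ∂[0,3,4] = [3,4] − [0,4] + [0,3],
  ∂[0,2,3] = [2,3] − [0,3] + [0,2].
The 9×6 boundary matrix has rank 5 and Smith normal form diag(1,1,1,1,1).

Reading off H_k = ker ∂_k / im ∂_{k+1}:

  H_0: rank C_0 − rank ∂_1 = 5 − 4 = 1, and the invariant factors of ∂_1 are all 1, so H_0 ≅ Z.
  H_1: rank ker ∂_1 − rank ∂_2 = (9 − 4) − 5 = 0, and the invariant factors of ∂_2 are all 1, so H_1 ≅ 0.
  H_2: rank ker ∂_2 − rank ∂_3 = (6 − 5) − 0 = 1, and there is no ∂_3, so H_2 ≅ Z.

(K is a triangulation of the 2-sphere S^2.)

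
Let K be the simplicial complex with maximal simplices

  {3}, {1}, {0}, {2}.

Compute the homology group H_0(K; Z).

H_0 = Z^4.

We work with the vertex ordering 0 < 1 < 2 < 3. The simplices of K, each written with vertices in increasing order, are:

  0-simplices (4): [0], [1], [2], [3]

Hence C_0 ≅ Z^4.

Reading off H_k = ker ∂_k / im ∂_{k+1}:

  H_0: rank C_0 − rank ∂_1 = 4 − 0 = 4, and there is no ∂_1, so H_0 = Z^4.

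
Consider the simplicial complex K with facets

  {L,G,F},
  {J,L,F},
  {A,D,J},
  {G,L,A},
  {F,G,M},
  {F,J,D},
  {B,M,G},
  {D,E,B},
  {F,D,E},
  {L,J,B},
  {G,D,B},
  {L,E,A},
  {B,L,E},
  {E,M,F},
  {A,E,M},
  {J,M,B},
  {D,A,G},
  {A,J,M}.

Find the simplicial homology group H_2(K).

Order the vertices as A < B < D < E < F < G < J < L < M. Listing each simplex with vertices in this order, K has dimension 2 with simplices:

  0-simplices (9): A, B, D, E, F, G, J, L, M
  1-simplices (27): AD, AE, AG, AJ, AL, AM, BD, BE, BG, BJ, BL, BM, DE, DF, DG, DJ, EF, EL, EM, FG, FJ, FL, FM, GL, GM, JL, JM
  2-simplices (18): ADG, ADJ, AEL, AEM, AGL, AJM, BDE, BDG, BEL, BGM, BJL, BJM, DEF, DFJ, EFM, FGL, FGM, FJL

Hence C_0 ≅ Z^9, C_1 ≅ Z^27, C_2 ≅ Z^18.

Boundary ∂_1: C_1 → C_0 sends each edge [p,q] (with p < q) to q − p. For instance
  ∂AJ = J − A.
The resulting 9×27 matrix has rank 8, and its Smith normal form has invariant factors (1,1,1,1,1,1,1,1).

The boundary map ∂_2: C_2 → C_1 sends each 2-simplex [p,q,r] to [q,r] − [p,r] + [p,q]. For instance
  ∂BJM = JM − BM + BJ,
  ∂AGL = GL − AL + AG.
As a 27×18 matrix over Z this has rank 17, with invariant factors (1,1,1,1,1,1,1,1,1,1,1,1,1,1,1,1,1).

Computing H_k = (kernel of ∂_k) / (image of ∂_{k+1}):

  H_2: rank ker ∂_2 − rank ∂_3 = (18 − 17) − 0 = 1, and there is no ∂_3, so H_2 = Z.

(K is a triangulation of the torus T^2.)

H_2 ≅ Z.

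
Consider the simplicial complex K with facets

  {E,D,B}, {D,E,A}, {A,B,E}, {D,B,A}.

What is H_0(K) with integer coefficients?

We work with the vertex ordering A < B < D < E. The simplices of K, each written with vertices in increasing order, are:

  0-simplices (4): A, B, D, E
  1-simplices (6): AB, AD, AE, BD, BE, DE
  2-simplices (4): ABD, ABE, ADE, BDE

giving chain groups C_0 ≅ Z^4, C_1 ≅ Z^6, C_2 ≅ Z^4.

The boundary map ∂_1: C_1 → C_0 sends each edge [p,q] (with p < q) to q − p. For instance
  ∂BD = D − B.
The 4×6 boundary matrix has rank 3 and Smith normal form diag(1,1,1).

The boundary map ∂_2: C_2 → C_1 acts by ∂[p,q,r] = [q,r] − [p,r] + [p,q]. For instance
  ∂BDE = DE − BE + BD,
  ∂ABD = BD − AD + AB.
As a 6×4 matrix over Z this has rank 3, with invariant factors (1,1,1).

From H_k ≅ ker(∂_k) / im(∂_{k+1}) we obtain:

  H_0: rank C_0 − rank ∂_1 = 4 − 3 = 1, and the invariant factors of ∂_1 are all 1, so H_0 ≅ Z.

H_0 ≅ Z.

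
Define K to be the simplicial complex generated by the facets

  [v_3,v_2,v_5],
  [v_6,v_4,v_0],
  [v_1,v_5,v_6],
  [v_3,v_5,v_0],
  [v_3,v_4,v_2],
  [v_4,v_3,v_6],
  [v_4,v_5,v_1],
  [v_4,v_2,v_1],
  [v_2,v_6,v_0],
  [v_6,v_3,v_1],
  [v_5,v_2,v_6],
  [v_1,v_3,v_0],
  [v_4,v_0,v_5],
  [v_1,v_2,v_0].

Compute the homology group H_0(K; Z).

H_0 ≅ Z.

Order the vertices as v_0 < v_1 < v_2 < v_3 < v_4 < v_5 < v_6. Listing each simplex with vertices in this order, K has dimension 2 with simplices:

  0-simplices (7): [v_0], [v_1], [v_2], [v_3], [v_4], [v_5], [v_6]
  1-simplices (21): (21 of them)
  2-simplices (14): (14 of them)

Hence C_0 ≅ Z^7, C_1 ≅ Z^21, C_2 ≅ Z^14.

Boundary ∂_1: C_1 → C_0 sends each edge [p,q] (with p < q) to q − p. For instance
  ∂[v_0,v_6] = [v_6] − [v_0].
This gives a 7×21 integer matrix of rank 6; reducing to Smith normal form yields diagonal entries (1,1,1,1,1,1).

∂_2: C_2 → C_1 maps a triangle to the signed sum of its edges. For instance
  ∂[v_2,v_3,v_4] = [v_3,v_4] − [v_2,v_4] + [v_2,v_3],
  ∂[v_2,v_5,v_6] = [v_5,v_6] − [v_2,v_6] + [v_2,v_5].
This gives a 21×14 integer matrix of rank 13; reducing to Smith normal form yields diagonal entries (1,1,1,1,1,1,1,1,1,1,1,1,1).

From H_k ≅ ker(∂_k) / im(∂_{k+1}) we obtain:

  H_0: rank C_0 − rank ∂_1 = 7 − 6 = 1, and the invariant factors of ∂_1 are all 1, so H_0 = Z.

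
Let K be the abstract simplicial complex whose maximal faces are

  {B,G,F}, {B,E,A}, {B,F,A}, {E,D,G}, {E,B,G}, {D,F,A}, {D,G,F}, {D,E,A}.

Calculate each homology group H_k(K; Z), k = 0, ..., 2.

We work with the vertex ordering A < B < D < E < F < G. The simplices of K, each written with vertices in increasing order, are:

  0-simplices (6): A, B, D, E, F, G
  1-simplices (12): AB, AD, AE, AF, BE, BF, BG, DE, DF, DG, EG, FG
  2-simplices (8): ABE, ABF, ADE, ADF, BEG, BFG, DEG, DFG

Hence C_0 ≅ Z^6, C_1 ≅ Z^12, C_2 ≅ Z^8.

Boundary ∂_1: C_1 → C_0 sends each edge [p,q] (with p < q) to q − p. For instance
  ∂AB = B − A.
As a 6×12 matrix over Z this has rank 5, with invariant factors (1,1,1,1,1).

The boundary map ∂_2: C_2 → C_1 acts by ∂[p,q,r] = [q,r] − [p,r] + [p,q]. For instance
  ∂DFG = FG − DG + DF,
  ∂ABF = BF − AF + AB.
This gives a 12×8 integer matrix of rank 7; reducing to Smith normal form yields diagonal entries (1,1,1,1,1,1,1).

Reading off H_k = ker ∂_k / im ∂_{k+1}:

  H_0: rank C_0 − rank ∂_1 = 6 − 5 = 1, and the invariant factors of ∂_1 are all 1, so H_0 = Z.
  H_1: rank ker ∂_1 − rank ∂_2 = (12 − 5) − 7 = 0, and the invariant factors of ∂_2 are all 1, so H_1 = 0.
  H_2: rank ker ∂_2 − rank ∂_3 = (8 − 7) − 0 = 1, and there is no ∂_3, so H_2 = Z.

(K is a triangulation of the 2-sphere S^2.)

H_0 ≅ Z,  H_1 = 0,  H_2 ≅ Z.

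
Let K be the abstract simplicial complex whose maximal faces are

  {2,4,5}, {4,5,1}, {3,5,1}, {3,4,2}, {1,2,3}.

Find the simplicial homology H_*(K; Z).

We work with the vertex ordering 1 < 2 < 3 < 4 < 5. The simplices of K, each written with vertices in increasing order, are:

  0-simplices (5): [1], [2], [3], [4], [5]
  1-simplices (10): [1,2], [1,3], [1,4], [1,5], [2,3], [2,4], [2,5], [3,4], [3,5], [4,5]
  2-simplices (5): [1,2,3], [1,3,5], [1,4,5], [2,3,4], [2,4,5]

giving chain groups C_0 ≅ Z^5, C_1 ≅ Z^10, C_2 ≅ Z^5.

Boundary ∂_1: C_1 → C_0 maps an edge to its endpoints' difference, ∂[p,q] = q − p. For instance
  ∂[3,4] = [4] − [3].
The 5×10 boundary matrix has rank 4 and Smith normal form diag(1,1,1,1).

Boundary ∂_2: C_2 → C_1 maps a triangle to the signed sum of its edges. For instance
  ∂[2,3,4] = [3,4] − [2,4] + [2,3],
  ∂[1,2,3] = [2,3] − [1,3] + [1,2].
The resulting 10×5 matrix has rank 5, and its Smith normal form has invariant factors (1,1,1,1,1).

Computing H_k = (kernel of ∂_k) / (image of ∂_{k+1}):

  H_0: rank C_0 − rank ∂_1 = 5 − 4 = 1, and the invariant factors of ∂_1 are all 1, so H_0 ≅ Z.
  H_1: rank ker ∂_1 − rank ∂_2 = (10 − 4) − 5 = 1, and the invariant factors of ∂_2 are all 1, so H_1 ≅ Z.
  H_2: rank ker ∂_2 − rank ∂_3 = (5 − 5) − 0 = 0, and there is no ∂_3, so H_2 ≅ 0.

H_0 = Z,  H_1 = Z,  H_2 = 0.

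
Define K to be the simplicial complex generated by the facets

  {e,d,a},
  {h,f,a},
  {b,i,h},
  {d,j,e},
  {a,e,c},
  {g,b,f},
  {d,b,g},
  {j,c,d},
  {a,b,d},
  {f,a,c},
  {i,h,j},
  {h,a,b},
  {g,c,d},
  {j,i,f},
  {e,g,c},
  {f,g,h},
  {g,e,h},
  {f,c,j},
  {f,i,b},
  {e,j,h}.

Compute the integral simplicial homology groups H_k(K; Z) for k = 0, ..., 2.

Order the vertices as a < b < c < d < e < f < g < h < i < j. Listing each simplex with vertices in this order, K has dimension 2 with simplices:

  0-simplices (10): a, b, c, d, e, f, g, h, i, j
  1-simplices (30): ab, ac, ad, ae, af, ah, bd, bf, bg, bh, bi, cd, ce, cf, cg, cj, de, dg, dj, eg, eh, ej, fg, fh, fi, fj, gh, hi, hj, ij
  2-simplices (20): abd, abh, ace, acf, ade, afh, bdg, bfg, bfi, bhi, cdg, cdj, ceg, cfj, dej, egh, ehj, fgh, fij, hij

so the chain groups are C_0 ≅ Z^10, C_1 ≅ Z^30, C_2 ≅ Z^20.

Boundary ∂_1: C_1 → C_0 is given by ∂[p,q] = [q] − [p]. For instance
  ∂hj = j − h.
The 10×30 boundary matrix has rank 9 and Smith normal form diag(1,1,1,1,1,1,1,1,1).

The boundary map ∂_2: C_2 → C_1 acts by ∂[p,q,r] = [q,r] − [p,r] + [p,q]. For instance
  ∂ace = ce − ae + ac,
  ∂fij = ij − fj + fi.
The resulting 30×20 matrix has rank 20, and its Smith normal form has invariant factors (1,1,1,1,1,1,1,1,1,1,1,1,1,1,1,1,1,1,1,2).

Computing H_k = (kernel of ∂_k) / (image of ∂_{k+1}):

  H_0: rank C_0 − rank ∂_1 = 10 − 9 = 1, and the invariant factors of ∂_1 are all 1, so H_0 = Z.
  H_1: rank ker ∂_1 − rank ∂_2 = (30 − 9) − 20 = 1, and ∂_2 has invariant factor 2 > 1, so H_1 = Z ⊕ Z/2Z.
  H_2: rank ker ∂_2 − rank ∂_3 = (20 − 20) − 0 = 0, and there is no ∂_3, so H_2 = 0.

As a check, the Euler characteristic is 10 − 30 + 20 = 0, which agrees with 1 − 1 + 0 = 0.
(K is a triangulation of the Klein bottle.)

H_0 ≅ Z,  H_1 ≅ Z ⊕ Z/2Z,  H_2 = 0.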